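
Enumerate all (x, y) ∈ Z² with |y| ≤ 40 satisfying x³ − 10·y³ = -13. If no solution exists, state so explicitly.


The equation is x³ - 10y³ = -13. For fixed y, x³ = 10·y³ − 13, so a solution requires the RHS to be a perfect cube.
Strategy: iterate y from -40 to 40, compute RHS = 10·y³ − 13, and check whether it is a (positive or negative) perfect cube.
Check small values of y:
  y = 0: RHS = -13 is not a perfect cube.
  y = 1: RHS = -3 is not a perfect cube.
  y = -1: RHS = -23 is not a perfect cube.
  y = 2: RHS = 67 is not a perfect cube.
  y = -2: RHS = -93 is not a perfect cube.
  y = 3: RHS = 257 is not a perfect cube.
  y = -3: RHS = -283 is not a perfect cube.
Continuing the search up to |y| = 40 finds no solutions either.
No (x, y) in the scanned range satisfies the equation.

No integer solutions with |y| ≤ 40.


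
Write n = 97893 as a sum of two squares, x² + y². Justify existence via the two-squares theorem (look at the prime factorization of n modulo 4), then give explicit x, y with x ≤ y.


Step 1: Factor n = 97893 = 3^2 · 73 · 149.
Step 2: Check the mod-4 condition on each prime factor: 3 ≡ 3 (mod 4), exponent 2 (must be even); 73 ≡ 1 (mod 4), exponent 1; 149 ≡ 1 (mod 4), exponent 1.
All primes ≡ 3 (mod 4) appear to even exponent (or don't appear), so by the two-squares theorem n IS expressible as a sum of two squares.
Step 3: Build a representation. Group n = k² · m with k = 3 and m = 73 · 149 = 10877 (a product of primes ≡ 1 (mod 4)); a representation of m scales to one of n via (k·x)² + (k·y)² = k²(x² + y²). Each prime p ≡ 1 (mod 4) is itself a sum of two squares; find a² by testing p − a² for a perfect square:
  73: 73 − 1² = 72, 73 − 2² = 69, 73 − 3² = 64 = 8² ⇒ 73 = 3² + 8².
  149: 149 − 1² = 148, 149 − 2² = 145, 149 − 3² = 140, 149 − 4² = 133, 149 − 5² = 124, 149 − 6² = 113, 149 − 7² = 100 = 10² ⇒ 149 = 7² + 10².
  Combine using the Brahmagupta–Fibonacci identity (a² + b²)(c² + d²) = (ac − bd)² + (ad + bc)² = (ac + bd)² + (ad − bc)²:
  73 · 149 = 10877: from (3² + 8²)(7² + 10²), take (3·7 − 8·10, 3·10 + 8·7) = (21 − 80, 30 + 56) = (-59, 86); dropping signs (only squares matter) gives (59, 86); check 59² + 86² = 3481 + 7396 = 10877 ✓.
  Scale by k = 3: (3·59, 3·86) = (177, 258).
Step 4: Order so x ≤ y and verify: 177² + 258² = 31329 + 66564 = 97893 = n. ✓

n = 97893 = 177² + 258² (one valid representation with x ≤ y).


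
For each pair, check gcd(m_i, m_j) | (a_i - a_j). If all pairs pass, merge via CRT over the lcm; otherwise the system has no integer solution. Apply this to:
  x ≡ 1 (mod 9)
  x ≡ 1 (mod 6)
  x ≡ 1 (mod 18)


Moduli 9, 6, 18 are not pairwise coprime, so CRT works modulo lcm(m_i) when all pairwise compatibility conditions hold.
Pairwise compatibility: gcd(m_i, m_j) must divide a_i - a_j for every pair.
Merge one congruence at a time:
  Start: x ≡ 1 (mod 9).
  Combine with x ≡ 1 (mod 6): gcd(9, 6) = 3; 1 - 1 = 0, which IS divisible by 3, so compatible.
    Write x = 1 + 9·t and substitute into x ≡ 1 (mod 6): 9·t ≡ 1 − 1 = 0 (mod 6).
    Divide the congruence (and modulus) by g = 3: 3·t ≡ 0 (mod 2).
    Reduce coefficients mod 2: 1·t ≡ 0 (mod 2).
    So t ≡ 0 (mod 2).
    Then x = 1 + 9·0 = 1, valid modulo lcm(9, 6) = 18: x ≡ 1 (mod 18).
  Combine with x ≡ 1 (mod 18): gcd(18, 18) = 18; 1 - 1 = 0, which IS divisible by 18, so compatible.
    Write x = 1 + 18·t and substitute into x ≡ 1 (mod 18): 18·t ≡ 1 − 1 = 0 (mod 18).
    Divide the congruence (and modulus) by g = 18: 1·t ≡ 0 (mod 1).
    Modulo 1 every t works; take t = 0.
    Then x = 1 + 18·0 = 1, valid modulo lcm(18, 18) = 18: x ≡ 1 (mod 18).
Verify: 1 mod 9 = 1, 1 mod 6 = 1, 1 mod 18 = 1.

x ≡ 1 (mod 18).


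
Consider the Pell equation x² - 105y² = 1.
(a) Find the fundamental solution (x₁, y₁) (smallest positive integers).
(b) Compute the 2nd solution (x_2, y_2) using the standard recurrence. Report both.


Step 1: Find the fundamental solution (x₁, y₁) of x² - 105y² = 1.
  Expand √105 as a continued fraction. a₀ = ⌊√105⌋ = 10; iterate m_{k+1} = d_k·a_k − m_k, d_{k+1} = (105 − m_{k+1}²)/d_k, a_{k+1} = ⌊(a₀ + m_{k+1})/d_{k+1}⌋ (starting m₀ = 0, d₀ = 1), with convergents p_k = a_k·p_{k-1} + p_{k-2}, q_k = a_k·q_{k-1} + q_{k-2} (p₋₁ = 1, q₋₁ = 0):
  k = 0: a₀ = 10; p₀/q₀ = 10/1; p₀² − 105·q₀² = 100 − 105 = -5.
  k = 1: m = 10, d = 5, a = ⌊(10 + 10)/5⌋ = 4; p/q = (4·10 + 1)/(4·1 + 0) = 41/4; p² − 105·q² = 1681 − 1680 = 1.
  The first convergent with p² − 105·q² = 1 gives the fundamental solution (x₁, y₁) = (41, 4).
Step 2: Apply the recurrence (x_{n+1}, y_{n+1}) = (x₁x_n + 105y₁y_n, x₁y_n + y₁x_n) repeatedly.
  From (x_1, y_1) = (41, 4): x_2 = 41·41 + 105·4·4 = 3361; y_2 = 41·4 + 4·41 = 328.
Step 3: Verify x_2² - 105·y_2² = 11296321 - 11296320 = 1 (should be 1). ✓

(x_1, y_1) = (41, 4); (x_2, y_2) = (3361, 328).


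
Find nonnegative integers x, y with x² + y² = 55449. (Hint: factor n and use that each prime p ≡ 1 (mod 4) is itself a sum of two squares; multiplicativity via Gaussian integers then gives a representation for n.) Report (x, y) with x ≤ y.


Step 1: Factor n = 55449 = 3^2 · 61 · 101.
Step 2: Check the mod-4 condition on each prime factor: 3 ≡ 3 (mod 4), exponent 2 (must be even); 61 ≡ 1 (mod 4), exponent 1; 101 ≡ 1 (mod 4), exponent 1.
All primes ≡ 3 (mod 4) appear to even exponent (or don't appear), so by the two-squares theorem n IS expressible as a sum of two squares.
Step 3: Build a representation. Group n = k² · m with k = 3 and m = 61 · 101 = 6161 (a product of primes ≡ 1 (mod 4)); a representation of m scales to one of n via (k·x)² + (k·y)² = k²(x² + y²). Each prime p ≡ 1 (mod 4) is itself a sum of two squares; find a² by testing p − a² for a perfect square:
  61: 61 − 1² = 60, 61 − 2² = 57, 61 − 3² = 52, 61 − 4² = 45, 61 − 5² = 36 = 6² ⇒ 61 = 5² + 6².
  101: 101 − 1² = 100 = 10² ⇒ 101 = 1² + 10².
  Combine using the Brahmagupta–Fibonacci identity (a² + b²)(c² + d²) = (ac − bd)² + (ad + bc)² = (ac + bd)² + (ad − bc)²:
  61 · 101 = 6161: from (5² + 6²)(1² + 10²), take (5·1 − 6·10, 5·10 + 6·1) = (5 − 60, 50 + 6) = (-55, 56); dropping signs (only squares matter) gives (55, 56); check 55² + 56² = 3025 + 3136 = 6161 ✓.
  Scale by k = 3: (3·55, 3·56) = (165, 168).
Step 4: Order so x ≤ y and verify: 165² + 168² = 27225 + 28224 = 55449 = n. ✓

n = 55449 = 165² + 168² (one valid representation with x ≤ y).


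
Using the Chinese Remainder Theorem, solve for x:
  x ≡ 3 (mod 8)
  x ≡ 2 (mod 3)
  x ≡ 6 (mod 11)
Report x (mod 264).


Moduli 8, 3, 11 are pairwise coprime; by CRT there is a unique solution modulo M = 8 · 3 · 11 = 264.
Solve pairwise, accumulating the modulus:
  Start with x ≡ 3 (mod 8).
  Combine with x ≡ 2 (mod 3): since gcd(8, 3) = 1, we get a unique residue mod 24.
    Write x = 3 + 8·t and substitute into x ≡ 2 (mod 3): 8·t ≡ 2 − 3 = -1 (mod 3).
    Reduce coefficients mod 3: 2·t ≡ 2 (mod 3).
    The inverse of 2 mod 3 is 2 (since 2·2 = 4 = 1·3 + 1), so t ≡ 2·2 = 4 ≡ 1 (mod 3).
    Then x = 3 + 8·1 = 11, valid modulo lcm(8, 3) = 24: x ≡ 11 (mod 24).
  Combine with x ≡ 6 (mod 11): since gcd(24, 11) = 1, we get a unique residue mod 264.
    Write x = 11 + 24·t and substitute into x ≡ 6 (mod 11): 24·t ≡ 6 − 11 = -5 (mod 11).
    Reduce coefficients mod 11: 2·t ≡ 6 (mod 11).
    The inverse of 2 mod 11 is 6 (since 2·6 = 12 = 1·11 + 1), so t ≡ 6·6 = 36 ≡ 3 (mod 11).
    Then x = 11 + 24·3 = 83, valid modulo lcm(24, 11) = 264: x ≡ 83 (mod 264).
Verify: 83 mod 8 = 3 ✓, 83 mod 3 = 2 ✓, 83 mod 11 = 6 ✓.

x ≡ 83 (mod 264).


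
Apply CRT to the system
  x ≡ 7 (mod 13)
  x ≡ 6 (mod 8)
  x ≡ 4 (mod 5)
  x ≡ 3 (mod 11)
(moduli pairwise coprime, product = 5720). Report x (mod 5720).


Product of moduli M = 13 · 8 · 5 · 11 = 5720.
Merge one congruence at a time:
  Start: x ≡ 7 (mod 13).
  Combine with x ≡ 6 (mod 8); new modulus lcm = 104.
    Write x = 7 + 13·t and substitute into x ≡ 6 (mod 8): 13·t ≡ 6 − 7 = -1 (mod 8).
    Reduce coefficients mod 8: 5·t ≡ 7 (mod 8).
    The inverse of 5 mod 8 is 5 (since 5·5 = 25 = 3·8 + 1), so t ≡ 5·7 = 35 ≡ 3 (mod 8).
    Then x = 7 + 13·3 = 46, valid modulo lcm(13, 8) = 104: x ≡ 46 (mod 104).
  Combine with x ≡ 4 (mod 5); new modulus lcm = 520.
    Write x = 46 + 104·t and substitute into x ≡ 4 (mod 5): 104·t ≡ 4 − 46 = -42 (mod 5).
    Reduce coefficients mod 5: 4·t ≡ 3 (mod 5).
    The inverse of 4 mod 5 is 4 (since 4·4 = 16 = 3·5 + 1), so t ≡ 4·3 = 12 ≡ 2 (mod 5).
    Then x = 46 + 104·2 = 254, valid modulo lcm(104, 5) = 520: x ≡ 254 (mod 520).
  Combine with x ≡ 3 (mod 11); new modulus lcm = 5720.
    Write x = 254 + 520·t and substitute into x ≡ 3 (mod 11): 520·t ≡ 3 − 254 = -251 (mod 11).
    Reduce coefficients mod 11: 3·t ≡ 2 (mod 11).
    The inverse of 3 mod 11 is 4 (since 3·4 = 12 = 1·11 + 1), so t ≡ 4·2 = 8 ≡ 8 (mod 11).
    Then x = 254 + 520·8 = 4414, valid modulo lcm(520, 11) = 5720: x ≡ 4414 (mod 5720).
Verify against each original: 4414 mod 13 = 7, 4414 mod 8 = 6, 4414 mod 5 = 4, 4414 mod 11 = 3.

x ≡ 4414 (mod 5720).


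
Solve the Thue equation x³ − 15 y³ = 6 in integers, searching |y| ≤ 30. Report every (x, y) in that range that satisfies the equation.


The equation is x³ - 15y³ = 6. For fixed y, x³ = 15·y³ + 6, so a solution requires the RHS to be a perfect cube.
Strategy: iterate y from -30 to 30, compute RHS = 15·y³ + 6, and check whether it is a (positive or negative) perfect cube.
Check small values of y:
  y = 0: RHS = 6 is not a perfect cube.
  y = 1: RHS = 21 is not a perfect cube.
  y = -1: RHS = -9 is not a perfect cube.
  y = 2: RHS = 126 is not a perfect cube.
  y = -2: RHS = -114 is not a perfect cube.
  y = 3: RHS = 411 is not a perfect cube.
  y = -3: RHS = -399 is not a perfect cube.
Continuing the search up to |y| = 30 finds no solutions either.
No (x, y) in the scanned range satisfies the equation.

No integer solutions with |y| ≤ 30.


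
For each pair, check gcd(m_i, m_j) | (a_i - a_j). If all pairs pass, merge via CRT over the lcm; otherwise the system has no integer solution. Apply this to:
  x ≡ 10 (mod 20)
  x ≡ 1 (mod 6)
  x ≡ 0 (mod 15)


Moduli 20, 6, 15 are not pairwise coprime, so CRT works modulo lcm(m_i) when all pairwise compatibility conditions hold.
Pairwise compatibility: gcd(m_i, m_j) must divide a_i - a_j for every pair.
Merge one congruence at a time:
  Start: x ≡ 10 (mod 20).
  Combine with x ≡ 1 (mod 6): gcd(20, 6) = 2, and 1 - 10 = -9 is NOT divisible by 2.
    ⇒ system is inconsistent (no integer solution).

No solution (the system is inconsistent).


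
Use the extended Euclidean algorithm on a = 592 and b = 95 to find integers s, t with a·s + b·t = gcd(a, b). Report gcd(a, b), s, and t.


Euclidean algorithm on (592, 95) — divide until remainder is 0:
  592 = 6 · 95 + 22
  95 = 4 · 22 + 7
  22 = 3 · 7 + 1
  7 = 7 · 1 + 0
gcd(592, 95) = 1.
Track Bezout coefficients alongside the remainders: start with r₀ = 592 = a·1 + b·0 (s = 1, t = 0) and r₁ = 95 = a·0 + b·1 (s = 0, t = 1); each new remainder r_{k+1} = r_{k-1} − q_k·r_k inherits s_{k+1} = s_{k-1} − q_k·s_k, t_{k+1} = t_{k-1} − q_k·t_k, so r_k = a·s_k + b·t_k at every step:
  q = 6: r = 22, s = 1 − 6·0 = 1, t = 0 − 6·1 = -6  (check: 592·1 + 95·(-6) = 22)
  q = 4: r = 7, s = 0 − 4·1 = -4, t = 1 − 4·(-6) = 25  (check: 592·(-4) + 95·25 = 7)
  q = 3: r = 1, s = 1 − 3·(-4) = 13, t = -6 − 3·25 = -81  (check: 592·13 + 95·(-81) = 1)
The row with r = 1 (the gcd) gives the Bezout coefficients s = 13, t = -81.
Result: 592 · (13) + 95 · (-81) = 1.

gcd(592, 95) = 1; s = 13, t = -81 (check: 592·13 + 95·(-81) = 1).


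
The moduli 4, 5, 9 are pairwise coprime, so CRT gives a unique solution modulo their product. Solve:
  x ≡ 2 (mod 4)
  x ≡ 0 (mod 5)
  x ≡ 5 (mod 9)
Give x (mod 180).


Moduli 4, 5, 9 are pairwise coprime; by CRT there is a unique solution modulo M = 4 · 5 · 9 = 180.
Solve pairwise, accumulating the modulus:
  Start with x ≡ 2 (mod 4).
  Combine with x ≡ 0 (mod 5): since gcd(4, 5) = 1, we get a unique residue mod 20.
    Write x = 2 + 4·t and substitute into x ≡ 0 (mod 5): 4·t ≡ 0 − 2 = -2 (mod 5).
    Reduce coefficients mod 5: 4·t ≡ 3 (mod 5).
    The inverse of 4 mod 5 is 4 (since 4·4 = 16 = 3·5 + 1), so t ≡ 4·3 = 12 ≡ 2 (mod 5).
    Then x = 2 + 4·2 = 10, valid modulo lcm(4, 5) = 20: x ≡ 10 (mod 20).
  Combine with x ≡ 5 (mod 9): since gcd(20, 9) = 1, we get a unique residue mod 180.
    Write x = 10 + 20·t and substitute into x ≡ 5 (mod 9): 20·t ≡ 5 − 10 = -5 (mod 9).
    Reduce coefficients mod 9: 2·t ≡ 4 (mod 9).
    The inverse of 2 mod 9 is 5 (since 2·5 = 10 = 1·9 + 1), so t ≡ 5·4 = 20 ≡ 2 (mod 9).
    Then x = 10 + 20·2 = 50, valid modulo lcm(20, 9) = 180: x ≡ 50 (mod 180).
Verify: 50 mod 4 = 2 ✓, 50 mod 5 = 0 ✓, 50 mod 9 = 5 ✓.

x ≡ 50 (mod 180).


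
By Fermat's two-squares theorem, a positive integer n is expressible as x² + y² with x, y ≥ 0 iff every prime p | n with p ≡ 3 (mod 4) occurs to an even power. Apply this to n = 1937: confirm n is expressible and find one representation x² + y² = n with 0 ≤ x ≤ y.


Step 1: Factor n = 1937 = 13 · 149.
Step 2: Check the mod-4 condition on each prime factor: 13 ≡ 1 (mod 4), exponent 1; 149 ≡ 1 (mod 4), exponent 1.
All primes ≡ 3 (mod 4) appear to even exponent (or don't appear), so by the two-squares theorem n IS expressible as a sum of two squares.
Step 3: Build a representation. Here n = 13 · 149 is a product of primes ≡ 1 (mod 4). Each prime p ≡ 1 (mod 4) is itself a sum of two squares; find a² by testing p − a² for a perfect square:
  13: 13 − 1² = 12, 13 − 2² = 9 = 3² ⇒ 13 = 2² + 3².
  149: 149 − 1² = 148, 149 − 2² = 145, 149 − 3² = 140, 149 − 4² = 133, 149 − 5² = 124, 149 − 6² = 113, 149 − 7² = 100 = 10² ⇒ 149 = 7² + 10².
  Combine using the Brahmagupta–Fibonacci identity (a² + b²)(c² + d²) = (ac − bd)² + (ad + bc)² = (ac + bd)² + (ad − bc)²:
  13 · 149 = 1937: from (2² + 3²)(7² + 10²), take (2·7 − 3·10, 2·10 + 3·7) = (14 − 30, 20 + 21) = (-16, 41); dropping signs (only squares matter) gives (16, 41); check 16² + 41² = 256 + 1681 = 1937 ✓.
Step 4: Order so x ≤ y and verify: 16² + 41² = 256 + 1681 = 1937 = n. ✓

n = 1937 = 16² + 41² (one valid representation with x ≤ y).


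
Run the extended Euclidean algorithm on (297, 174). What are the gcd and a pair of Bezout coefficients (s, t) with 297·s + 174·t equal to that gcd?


Euclidean algorithm on (297, 174) — divide until remainder is 0:
  297 = 1 · 174 + 123
  174 = 1 · 123 + 51
  123 = 2 · 51 + 21
  51 = 2 · 21 + 9
  21 = 2 · 9 + 3
  9 = 3 · 3 + 0
gcd(297, 174) = 3.
Track Bezout coefficients alongside the remainders: start with r₀ = 297 = a·1 + b·0 (s = 1, t = 0) and r₁ = 174 = a·0 + b·1 (s = 0, t = 1); each new remainder r_{k+1} = r_{k-1} − q_k·r_k inherits s_{k+1} = s_{k-1} − q_k·s_k, t_{k+1} = t_{k-1} − q_k·t_k, so r_k = a·s_k + b·t_k at every step:
  q = 1: r = 123, s = 1 − 1·0 = 1, t = 0 − 1·1 = -1  (check: 297·1 + 174·(-1) = 123)
  q = 1: r = 51, s = 0 − 1·1 = -1, t = 1 − 1·(-1) = 2  (check: 297·(-1) + 174·2 = 51)
  q = 2: r = 21, s = 1 − 2·(-1) = 3, t = -1 − 2·2 = -5  (check: 297·3 + 174·(-5) = 21)
  q = 2: r = 9, s = -1 − 2·3 = -7, t = 2 − 2·(-5) = 12  (check: 297·(-7) + 174·12 = 9)
  q = 2: r = 3, s = 3 − 2·(-7) = 17, t = -5 − 2·12 = -29  (check: 297·17 + 174·(-29) = 3)
The row with r = 3 (the gcd) gives the Bezout coefficients s = 17, t = -29.
Result: 297 · (17) + 174 · (-29) = 3.

gcd(297, 174) = 3; s = 17, t = -29 (check: 297·17 + 174·(-29) = 3).


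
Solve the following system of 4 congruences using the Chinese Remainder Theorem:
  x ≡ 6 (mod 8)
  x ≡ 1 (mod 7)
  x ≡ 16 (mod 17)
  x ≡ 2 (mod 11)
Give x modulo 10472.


Product of moduli M = 8 · 7 · 17 · 11 = 10472.
Merge one congruence at a time:
  Start: x ≡ 6 (mod 8).
  Combine with x ≡ 1 (mod 7); new modulus lcm = 56.
    Write x = 6 + 8·t and substitute into x ≡ 1 (mod 7): 8·t ≡ 1 − 6 = -5 (mod 7).
    Reduce coefficients mod 7: 1·t ≡ 2 (mod 7).
    So t ≡ 2 (mod 7).
    Then x = 6 + 8·2 = 22, valid modulo lcm(8, 7) = 56: x ≡ 22 (mod 56).
  Combine with x ≡ 16 (mod 17); new modulus lcm = 952.
    Write x = 22 + 56·t and substitute into x ≡ 16 (mod 17): 56·t ≡ 16 − 22 = -6 (mod 17).
    Reduce coefficients mod 17: 5·t ≡ 11 (mod 17).
    The inverse of 5 mod 17 is 7 (since 5·7 = 35 = 2·17 + 1), so t ≡ 7·11 = 77 ≡ 9 (mod 17).
    Then x = 22 + 56·9 = 526, valid modulo lcm(56, 17) = 952: x ≡ 526 (mod 952).
  Combine with x ≡ 2 (mod 11); new modulus lcm = 10472.
    Write x = 526 + 952·t and substitute into x ≡ 2 (mod 11): 952·t ≡ 2 − 526 = -524 (mod 11).
    Reduce coefficients mod 11: 6·t ≡ 4 (mod 11).
    The inverse of 6 mod 11 is 2 (since 6·2 = 12 = 1·11 + 1), so t ≡ 2·4 = 8 ≡ 8 (mod 11).
    Then x = 526 + 952·8 = 8142, valid modulo lcm(952, 11) = 10472: x ≡ 8142 (mod 10472).
Verify against each original: 8142 mod 8 = 6, 8142 mod 7 = 1, 8142 mod 17 = 16, 8142 mod 11 = 2.

x ≡ 8142 (mod 10472).


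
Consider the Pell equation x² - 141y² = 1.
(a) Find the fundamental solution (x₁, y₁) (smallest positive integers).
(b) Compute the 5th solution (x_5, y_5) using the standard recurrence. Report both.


Step 1: Find the fundamental solution (x₁, y₁) of x² - 141y² = 1.
  Expand √141 as a continued fraction. a₀ = ⌊√141⌋ = 11; iterate m_{k+1} = d_k·a_k − m_k, d_{k+1} = (141 − m_{k+1}²)/d_k, a_{k+1} = ⌊(a₀ + m_{k+1})/d_{k+1}⌋ (starting m₀ = 0, d₀ = 1), with convergents p_k = a_k·p_{k-1} + p_{k-2}, q_k = a_k·q_{k-1} + q_{k-2} (p₋₁ = 1, q₋₁ = 0):
  k = 0: a₀ = 11; p₀/q₀ = 11/1; p₀² − 141·q₀² = 121 − 141 = -20.
  k = 1: m = 11, d = 20, a = ⌊(11 + 11)/20⌋ = 1; p/q = (1·11 + 1)/(1·1 + 0) = 12/1; p² − 141·q² = 144 − 141 = 3.
  k = 2: m = 9, d = 3, a = ⌊(11 + 9)/3⌋ = 6; p/q = (6·12 + 11)/(6·1 + 1) = 83/7; p² − 141·q² = 6889 − 6909 = -20.
  k = 3: m = 9, d = 20, a = ⌊(11 + 9)/20⌋ = 1; p/q = (1·83 + 12)/(1·7 + 1) = 95/8; p² − 141·q² = 9025 − 9024 = 1.
  The first convergent with p² − 141·q² = 1 gives the fundamental solution (x₁, y₁) = (95, 8).
Step 2: Apply the recurrence (x_{n+1}, y_{n+1}) = (x₁x_n + 141y₁y_n, x₁y_n + y₁x_n) repeatedly.
  From (x_1, y_1) = (95, 8): x_2 = 95·95 + 141·8·8 = 18049; y_2 = 95·8 + 8·95 = 1520.
  From (x_2, y_2) = (18049, 1520): x_3 = 95·18049 + 141·8·1520 = 3429215; y_3 = 95·1520 + 8·18049 = 288792.
  From (x_3, y_3) = (3429215, 288792): x_4 = 95·3429215 + 141·8·288792 = 651532801; y_4 = 95·288792 + 8·3429215 = 54868960.
  From (x_4, y_4) = (651532801, 54868960): x_5 = 95·651532801 + 141·8·54868960 = 123787802975; y_5 = 95·54868960 + 8·651532801 = 10424813608.
Step 3: Verify x_5² - 141·y_5² = 15323420165377418850625 - 15323420165377418850624 = 1 (should be 1). ✓

(x_1, y_1) = (95, 8); (x_5, y_5) = (123787802975, 10424813608).


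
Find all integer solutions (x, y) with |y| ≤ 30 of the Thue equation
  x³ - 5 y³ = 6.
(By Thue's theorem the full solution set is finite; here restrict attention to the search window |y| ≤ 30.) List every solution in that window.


The equation is x³ - 5y³ = 6. For fixed y, x³ = 5·y³ + 6, so a solution requires the RHS to be a perfect cube.
Strategy: iterate y from -30 to 30, compute RHS = 5·y³ + 6, and check whether it is a (positive or negative) perfect cube.
Check small values of y:
  y = 0: RHS = 6 is not a perfect cube.
  y = 1: RHS = 11 is not a perfect cube.
  y = -1: RHS = 1 = (1)³ ⇒ x = 1 works.
  y = 2: RHS = 46 is not a perfect cube.
  y = -2: RHS = -34 is not a perfect cube.
  y = 3: RHS = 141 is not a perfect cube.
  y = -3: RHS = -129 is not a perfect cube.
Continuing the search up to |y| = 30 finds no further solutions beyond those listed.
Collected solutions: (1, -1).

Solutions (with |y| ≤ 30): (1, -1).


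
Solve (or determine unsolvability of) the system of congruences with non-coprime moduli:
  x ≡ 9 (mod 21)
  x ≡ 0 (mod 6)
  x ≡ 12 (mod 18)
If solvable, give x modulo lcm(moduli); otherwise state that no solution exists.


Moduli 21, 6, 18 are not pairwise coprime, so CRT works modulo lcm(m_i) when all pairwise compatibility conditions hold.
Pairwise compatibility: gcd(m_i, m_j) must divide a_i - a_j for every pair.
Merge one congruence at a time:
  Start: x ≡ 9 (mod 21).
  Combine with x ≡ 0 (mod 6): gcd(21, 6) = 3; 0 - 9 = -9, which IS divisible by 3, so compatible.
    Write x = 9 + 21·t and substitute into x ≡ 0 (mod 6): 21·t ≡ 0 − 9 = -9 (mod 6).
    Divide the congruence (and modulus) by g = 3: 7·t ≡ -3 (mod 2).
    Reduce coefficients mod 2: 1·t ≡ 1 (mod 2).
    So t ≡ 1 (mod 2).
    Then x = 9 + 21·1 = 30, valid modulo lcm(21, 6) = 42: x ≡ 30 (mod 42).
  Combine with x ≡ 12 (mod 18): gcd(42, 18) = 6; 12 - 30 = -18, which IS divisible by 6, so compatible.
    Write x = 30 + 42·t and substitute into x ≡ 12 (mod 18): 42·t ≡ 12 − 30 = -18 (mod 18).
    Divide the congruence (and modulus) by g = 6: 7·t ≡ -3 (mod 3).
    Reduce coefficients mod 3: 1·t ≡ 0 (mod 3).
    So t ≡ 0 (mod 3).
    Then x = 30 + 42·0 = 30, valid modulo lcm(42, 18) = 126: x ≡ 30 (mod 126).
Verify: 30 mod 21 = 9, 30 mod 6 = 0, 30 mod 18 = 12.

x ≡ 30 (mod 126).


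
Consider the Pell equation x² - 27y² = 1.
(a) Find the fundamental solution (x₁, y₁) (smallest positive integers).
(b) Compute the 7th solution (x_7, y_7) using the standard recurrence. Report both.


Step 1: Find the fundamental solution (x₁, y₁) of x² - 27y² = 1.
  Expand √27 as a continued fraction. a₀ = ⌊√27⌋ = 5; iterate m_{k+1} = d_k·a_k − m_k, d_{k+1} = (27 − m_{k+1}²)/d_k, a_{k+1} = ⌊(a₀ + m_{k+1})/d_{k+1}⌋ (starting m₀ = 0, d₀ = 1), with convergents p_k = a_k·p_{k-1} + p_{k-2}, q_k = a_k·q_{k-1} + q_{k-2} (p₋₁ = 1, q₋₁ = 0):
  k = 0: a₀ = 5; p₀/q₀ = 5/1; p₀² − 27·q₀² = 25 − 27 = -2.
  k = 1: m = 5, d = 2, a = ⌊(5 + 5)/2⌋ = 5; p/q = (5·5 + 1)/(5·1 + 0) = 26/5; p² − 27·q² = 676 − 675 = 1.
  The first convergent with p² − 27·q² = 1 gives the fundamental solution (x₁, y₁) = (26, 5).
Step 2: Apply the recurrence (x_{n+1}, y_{n+1}) = (x₁x_n + 27y₁y_n, x₁y_n + y₁x_n) repeatedly.
  From (x_1, y_1) = (26, 5): x_2 = 26·26 + 27·5·5 = 1351; y_2 = 26·5 + 5·26 = 260.
  From (x_2, y_2) = (1351, 260): x_3 = 26·1351 + 27·5·260 = 70226; y_3 = 26·260 + 5·1351 = 13515.
  From (x_3, y_3) = (70226, 13515): x_4 = 26·70226 + 27·5·13515 = 3650401; y_4 = 26·13515 + 5·70226 = 702520.
  From (x_4, y_4) = (3650401, 702520): x_5 = 26·3650401 + 27·5·702520 = 189750626; y_5 = 26·702520 + 5·3650401 = 36517525.
  From (x_5, y_5) = (189750626, 36517525): x_6 = 26·189750626 + 27·5·36517525 = 9863382151; y_6 = 26·36517525 + 5·189750626 = 1898208780.
  From (x_6, y_6) = (9863382151, 1898208780): x_7 = 26·9863382151 + 27·5·1898208780 = 512706121226; y_7 = 26·1898208780 + 5·9863382151 = 98670339035.
Step 3: Verify x_7² - 27·y_7² = 262867566742609807743076 - 262867566742609807743075 = 1 (should be 1). ✓

(x_1, y_1) = (26, 5); (x_7, y_7) = (512706121226, 98670339035).


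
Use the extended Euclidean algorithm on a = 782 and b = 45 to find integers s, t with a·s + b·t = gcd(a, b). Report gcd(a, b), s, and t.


Euclidean algorithm on (782, 45) — divide until remainder is 0:
  782 = 17 · 45 + 17
  45 = 2 · 17 + 11
  17 = 1 · 11 + 6
  11 = 1 · 6 + 5
  6 = 1 · 5 + 1
  5 = 5 · 1 + 0
gcd(782, 45) = 1.
Track Bezout coefficients alongside the remainders: start with r₀ = 782 = a·1 + b·0 (s = 1, t = 0) and r₁ = 45 = a·0 + b·1 (s = 0, t = 1); each new remainder r_{k+1} = r_{k-1} − q_k·r_k inherits s_{k+1} = s_{k-1} − q_k·s_k, t_{k+1} = t_{k-1} − q_k·t_k, so r_k = a·s_k + b·t_k at every step:
  q = 17: r = 17, s = 1 − 17·0 = 1, t = 0 − 17·1 = -17  (check: 782·1 + 45·(-17) = 17)
  q = 2: r = 11, s = 0 − 2·1 = -2, t = 1 − 2·(-17) = 35  (check: 782·(-2) + 45·35 = 11)
  q = 1: r = 6, s = 1 − 1·(-2) = 3, t = -17 − 1·35 = -52  (check: 782·3 + 45·(-52) = 6)
  q = 1: r = 5, s = -2 − 1·3 = -5, t = 35 − 1·(-52) = 87  (check: 782·(-5) + 45·87 = 5)
  q = 1: r = 1, s = 3 − 1·(-5) = 8, t = -52 − 1·87 = -139  (check: 782·8 + 45·(-139) = 1)
The row with r = 1 (the gcd) gives the Bezout coefficients s = 8, t = -139.
Result: 782 · (8) + 45 · (-139) = 1.

gcd(782, 45) = 1; s = 8, t = -139 (check: 782·8 + 45·(-139) = 1).


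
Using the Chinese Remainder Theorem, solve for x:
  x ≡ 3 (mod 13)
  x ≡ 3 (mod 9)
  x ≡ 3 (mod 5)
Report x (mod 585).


Moduli 13, 9, 5 are pairwise coprime; by CRT there is a unique solution modulo M = 13 · 9 · 5 = 585.
Solve pairwise, accumulating the modulus:
  Start with x ≡ 3 (mod 13).
  Combine with x ≡ 3 (mod 9): since gcd(13, 9) = 1, we get a unique residue mod 117.
    Write x = 3 + 13·t and substitute into x ≡ 3 (mod 9): 13·t ≡ 3 − 3 = 0 (mod 9).
    Reduce coefficients mod 9: 4·t ≡ 0 (mod 9).
    The inverse of 4 mod 9 is 7 (since 4·7 = 28 = 3·9 + 1), so t ≡ 7·0 = 0 ≡ 0 (mod 9).
    Then x = 3 + 13·0 = 3, valid modulo lcm(13, 9) = 117: x ≡ 3 (mod 117).
  Combine with x ≡ 3 (mod 5): since gcd(117, 5) = 1, we get a unique residue mod 585.
    Write x = 3 + 117·t and substitute into x ≡ 3 (mod 5): 117·t ≡ 3 − 3 = 0 (mod 5).
    Reduce coefficients mod 5: 2·t ≡ 0 (mod 5).
    The inverse of 2 mod 5 is 3 (since 2·3 = 6 = 1·5 + 1), so t ≡ 3·0 = 0 ≡ 0 (mod 5).
    Then x = 3 + 117·0 = 3, valid modulo lcm(117, 5) = 585: x ≡ 3 (mod 585).
Verify: 3 mod 13 = 3 ✓, 3 mod 9 = 3 ✓, 3 mod 5 = 3 ✓.

x ≡ 3 (mod 585).


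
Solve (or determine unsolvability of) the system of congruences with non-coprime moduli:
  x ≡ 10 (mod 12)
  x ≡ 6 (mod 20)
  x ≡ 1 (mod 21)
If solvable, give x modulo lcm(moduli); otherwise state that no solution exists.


Moduli 12, 20, 21 are not pairwise coprime, so CRT works modulo lcm(m_i) when all pairwise compatibility conditions hold.
Pairwise compatibility: gcd(m_i, m_j) must divide a_i - a_j for every pair.
Merge one congruence at a time:
  Start: x ≡ 10 (mod 12).
  Combine with x ≡ 6 (mod 20): gcd(12, 20) = 4; 6 - 10 = -4, which IS divisible by 4, so compatible.
    Write x = 10 + 12·t and substitute into x ≡ 6 (mod 20): 12·t ≡ 6 − 10 = -4 (mod 20).
    Divide the congruence (and modulus) by g = 4: 3·t ≡ -1 (mod 5).
    Reduce coefficients mod 5: 3·t ≡ 4 (mod 5).
    The inverse of 3 mod 5 is 2 (since 3·2 = 6 = 1·5 + 1), so t ≡ 2·4 = 8 ≡ 3 (mod 5).
    Then x = 10 + 12·3 = 46, valid modulo lcm(12, 20) = 60: x ≡ 46 (mod 60).
  Combine with x ≡ 1 (mod 21): gcd(60, 21) = 3; 1 - 46 = -45, which IS divisible by 3, so compatible.
    Write x = 46 + 60·t and substitute into x ≡ 1 (mod 21): 60·t ≡ 1 − 46 = -45 (mod 21).
    Divide the congruence (and modulus) by g = 3: 20·t ≡ -15 (mod 7).
    Reduce coefficients mod 7: 6·t ≡ 6 (mod 7).
    The inverse of 6 mod 7 is 6 (since 6·6 = 36 = 5·7 + 1), so t ≡ 6·6 = 36 ≡ 1 (mod 7).
    Then x = 46 + 60·1 = 106, valid modulo lcm(60, 21) = 420: x ≡ 106 (mod 420).
Verify: 106 mod 12 = 10, 106 mod 20 = 6, 106 mod 21 = 1.

x ≡ 106 (mod 420).


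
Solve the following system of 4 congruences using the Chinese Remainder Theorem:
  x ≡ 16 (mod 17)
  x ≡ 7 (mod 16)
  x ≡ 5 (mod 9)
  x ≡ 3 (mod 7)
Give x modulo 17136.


Product of moduli M = 17 · 16 · 9 · 7 = 17136.
Merge one congruence at a time:
  Start: x ≡ 16 (mod 17).
  Combine with x ≡ 7 (mod 16); new modulus lcm = 272.
    Write x = 16 + 17·t and substitute into x ≡ 7 (mod 16): 17·t ≡ 7 − 16 = -9 (mod 16).
    Reduce coefficients mod 16: 1·t ≡ 7 (mod 16).
    So t ≡ 7 (mod 16).
    Then x = 16 + 17·7 = 135, valid modulo lcm(17, 16) = 272: x ≡ 135 (mod 272).
  Combine with x ≡ 5 (mod 9); new modulus lcm = 2448.
    Write x = 135 + 272·t and substitute into x ≡ 5 (mod 9): 272·t ≡ 5 − 135 = -130 (mod 9).
    Reduce coefficients mod 9: 2·t ≡ 5 (mod 9).
    The inverse of 2 mod 9 is 5 (since 2·5 = 10 = 1·9 + 1), so t ≡ 5·5 = 25 ≡ 7 (mod 9).
    Then x = 135 + 272·7 = 2039, valid modulo lcm(272, 9) = 2448: x ≡ 2039 (mod 2448).
  Combine with x ≡ 3 (mod 7); new modulus lcm = 17136.
    Write x = 2039 + 2448·t and substitute into x ≡ 3 (mod 7): 2448·t ≡ 3 − 2039 = -2036 (mod 7).
    Reduce coefficients mod 7: 5·t ≡ 1 (mod 7).
    The inverse of 5 mod 7 is 3 (since 5·3 = 15 = 2·7 + 1), so t ≡ 3·1 = 3 ≡ 3 (mod 7).
    Then x = 2039 + 2448·3 = 9383, valid modulo lcm(2448, 7) = 17136: x ≡ 9383 (mod 17136).
Verify against each original: 9383 mod 17 = 16, 9383 mod 16 = 7, 9383 mod 9 = 5, 9383 mod 7 = 3.

x ≡ 9383 (mod 17136).


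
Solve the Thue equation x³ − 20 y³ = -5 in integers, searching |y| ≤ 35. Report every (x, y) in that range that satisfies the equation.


The equation is x³ - 20y³ = -5. For fixed y, x³ = 20·y³ − 5, so a solution requires the RHS to be a perfect cube.
Strategy: iterate y from -35 to 35, compute RHS = 20·y³ − 5, and check whether it is a (positive or negative) perfect cube.
Check small values of y:
  y = 0: RHS = -5 is not a perfect cube.
  y = 1: RHS = 15 is not a perfect cube.
  y = -1: RHS = -25 is not a perfect cube.
  y = 2: RHS = 155 is not a perfect cube.
  y = -2: RHS = -165 is not a perfect cube.
  y = 3: RHS = 535 is not a perfect cube.
  y = -3: RHS = -545 is not a perfect cube.
Continuing the search up to |y| = 35 finds no solutions either.
No (x, y) in the scanned range satisfies the equation.

No integer solutions with |y| ≤ 35.


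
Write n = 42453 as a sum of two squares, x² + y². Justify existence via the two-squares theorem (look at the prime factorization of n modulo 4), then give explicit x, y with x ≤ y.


Step 1: Factor n = 42453 = 3^2 · 53 · 89.
Step 2: Check the mod-4 condition on each prime factor: 3 ≡ 3 (mod 4), exponent 2 (must be even); 53 ≡ 1 (mod 4), exponent 1; 89 ≡ 1 (mod 4), exponent 1.
All primes ≡ 3 (mod 4) appear to even exponent (or don't appear), so by the two-squares theorem n IS expressible as a sum of two squares.
Step 3: Build a representation. Group n = k² · m with k = 3 and m = 53 · 89 = 4717 (a product of primes ≡ 1 (mod 4)); a representation of m scales to one of n via (k·x)² + (k·y)² = k²(x² + y²). Each prime p ≡ 1 (mod 4) is itself a sum of two squares; find a² by testing p − a² for a perfect square:
  53: 53 − 1² = 52, 53 − 2² = 49 = 7² ⇒ 53 = 2² + 7².
  89: 89 − 1² = 88, 89 − 2² = 85, 89 − 3² = 80, 89 − 4² = 73, 89 − 5² = 64 = 8² ⇒ 89 = 5² + 8².
  Combine using the Brahmagupta–Fibonacci identity (a² + b²)(c² + d²) = (ac − bd)² + (ad + bc)² = (ac + bd)² + (ad − bc)²:
  53 · 89 = 4717: from (2² + 7²)(5² + 8²), take (2·5 − 7·8, 2·8 + 7·5) = (10 − 56, 16 + 35) = (-46, 51); dropping signs (only squares matter) gives (46, 51); check 46² + 51² = 2116 + 2601 = 4717 ✓.
  Scale by k = 3: (3·46, 3·51) = (138, 153).
Step 4: Order so x ≤ y and verify: 138² + 153² = 19044 + 23409 = 42453 = n. ✓

n = 42453 = 138² + 153² (one valid representation with x ≤ y).


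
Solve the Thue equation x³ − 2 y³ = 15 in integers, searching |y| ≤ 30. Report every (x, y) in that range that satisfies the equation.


The equation is x³ - 2y³ = 15. For fixed y, x³ = 2·y³ + 15, so a solution requires the RHS to be a perfect cube.
Strategy: iterate y from -30 to 30, compute RHS = 2·y³ + 15, and check whether it is a (positive or negative) perfect cube.
Check small values of y:
  y = 0: RHS = 15 is not a perfect cube.
  y = 1: RHS = 17 is not a perfect cube.
  y = -1: RHS = 13 is not a perfect cube.
  y = 2: RHS = 31 is not a perfect cube.
  y = -2: RHS = -1 = (-1)³ ⇒ x = -1 works.
  y = 3: RHS = 69 is not a perfect cube.
  y = -3: RHS = -39 is not a perfect cube.
Continuing the search up to |y| = 30 finds no further solutions beyond those listed.
Collected solutions: (-1, -2).

Solutions (with |y| ≤ 30): (-1, -2).


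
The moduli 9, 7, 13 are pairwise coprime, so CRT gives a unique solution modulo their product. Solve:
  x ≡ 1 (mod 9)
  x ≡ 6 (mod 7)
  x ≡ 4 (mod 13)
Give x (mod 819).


Moduli 9, 7, 13 are pairwise coprime; by CRT there is a unique solution modulo M = 9 · 7 · 13 = 819.
Solve pairwise, accumulating the modulus:
  Start with x ≡ 1 (mod 9).
  Combine with x ≡ 6 (mod 7): since gcd(9, 7) = 1, we get a unique residue mod 63.
    Write x = 1 + 9·t and substitute into x ≡ 6 (mod 7): 9·t ≡ 6 − 1 = 5 (mod 7).
    Reduce coefficients mod 7: 2·t ≡ 5 (mod 7).
    The inverse of 2 mod 7 is 4 (since 2·4 = 8 = 1·7 + 1), so t ≡ 4·5 = 20 ≡ 6 (mod 7).
    Then x = 1 + 9·6 = 55, valid modulo lcm(9, 7) = 63: x ≡ 55 (mod 63).
  Combine with x ≡ 4 (mod 13): since gcd(63, 13) = 1, we get a unique residue mod 819.
    Write x = 55 + 63·t and substitute into x ≡ 4 (mod 13): 63·t ≡ 4 − 55 = -51 (mod 13).
    Reduce coefficients mod 13: 11·t ≡ 1 (mod 13).
    The inverse of 11 mod 13 is 6 (since 11·6 = 66 = 5·13 + 1), so t ≡ 6·1 = 6 ≡ 6 (mod 13).
    Then x = 55 + 63·6 = 433, valid modulo lcm(63, 13) = 819: x ≡ 433 (mod 819).
Verify: 433 mod 9 = 1 ✓, 433 mod 7 = 6 ✓, 433 mod 13 = 4 ✓.

x ≡ 433 (mod 819).


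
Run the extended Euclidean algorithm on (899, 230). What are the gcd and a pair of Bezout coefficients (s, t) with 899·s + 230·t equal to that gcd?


Euclidean algorithm on (899, 230) — divide until remainder is 0:
  899 = 3 · 230 + 209
  230 = 1 · 209 + 21
  209 = 9 · 21 + 20
  21 = 1 · 20 + 1
  20 = 20 · 1 + 0
gcd(899, 230) = 1.
Track Bezout coefficients alongside the remainders: start with r₀ = 899 = a·1 + b·0 (s = 1, t = 0) and r₁ = 230 = a·0 + b·1 (s = 0, t = 1); each new remainder r_{k+1} = r_{k-1} − q_k·r_k inherits s_{k+1} = s_{k-1} − q_k·s_k, t_{k+1} = t_{k-1} − q_k·t_k, so r_k = a·s_k + b·t_k at every step:
  q = 3: r = 209, s = 1 − 3·0 = 1, t = 0 − 3·1 = -3  (check: 899·1 + 230·(-3) = 209)
  q = 1: r = 21, s = 0 − 1·1 = -1, t = 1 − 1·(-3) = 4  (check: 899·(-1) + 230·4 = 21)
  q = 9: r = 20, s = 1 − 9·(-1) = 10, t = -3 − 9·4 = -39  (check: 899·10 + 230·(-39) = 20)
  q = 1: r = 1, s = -1 − 1·10 = -11, t = 4 − 1·(-39) = 43  (check: 899·(-11) + 230·43 = 1)
The row with r = 1 (the gcd) gives the Bezout coefficients s = -11, t = 43.
Result: 899 · (-11) + 230 · (43) = 1.

gcd(899, 230) = 1; s = -11, t = 43 (check: 899·(-11) + 230·43 = 1).


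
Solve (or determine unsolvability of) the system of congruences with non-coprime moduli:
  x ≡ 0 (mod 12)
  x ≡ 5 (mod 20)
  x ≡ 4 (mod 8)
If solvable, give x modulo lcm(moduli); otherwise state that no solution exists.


Moduli 12, 20, 8 are not pairwise coprime, so CRT works modulo lcm(m_i) when all pairwise compatibility conditions hold.
Pairwise compatibility: gcd(m_i, m_j) must divide a_i - a_j for every pair.
Merge one congruence at a time:
  Start: x ≡ 0 (mod 12).
  Combine with x ≡ 5 (mod 20): gcd(12, 20) = 4, and 5 - 0 = 5 is NOT divisible by 4.
    ⇒ system is inconsistent (no integer solution).

No solution (the system is inconsistent).


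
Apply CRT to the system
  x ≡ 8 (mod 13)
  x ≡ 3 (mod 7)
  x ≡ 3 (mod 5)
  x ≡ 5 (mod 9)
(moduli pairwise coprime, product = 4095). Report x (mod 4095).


Product of moduli M = 13 · 7 · 5 · 9 = 4095.
Merge one congruence at a time:
  Start: x ≡ 8 (mod 13).
  Combine with x ≡ 3 (mod 7); new modulus lcm = 91.
    Write x = 8 + 13·t and substitute into x ≡ 3 (mod 7): 13·t ≡ 3 − 8 = -5 (mod 7).
    Reduce coefficients mod 7: 6·t ≡ 2 (mod 7).
    The inverse of 6 mod 7 is 6 (since 6·6 = 36 = 5·7 + 1), so t ≡ 6·2 = 12 ≡ 5 (mod 7).
    Then x = 8 + 13·5 = 73, valid modulo lcm(13, 7) = 91: x ≡ 73 (mod 91).
  Combine with x ≡ 3 (mod 5); new modulus lcm = 455.
    Write x = 73 + 91·t and substitute into x ≡ 3 (mod 5): 91·t ≡ 3 − 73 = -70 (mod 5).
    Reduce coefficients mod 5: 1·t ≡ 0 (mod 5).
    So t ≡ 0 (mod 5).
    Then x = 73 + 91·0 = 73, valid modulo lcm(91, 5) = 455: x ≡ 73 (mod 455).
  Combine with x ≡ 5 (mod 9); new modulus lcm = 4095.
    Write x = 73 + 455·t and substitute into x ≡ 5 (mod 9): 455·t ≡ 5 − 73 = -68 (mod 9).
    Reduce coefficients mod 9: 5·t ≡ 4 (mod 9).
    The inverse of 5 mod 9 is 2 (since 5·2 = 10 = 1·9 + 1), so t ≡ 2·4 = 8 ≡ 8 (mod 9).
    Then x = 73 + 455·8 = 3713, valid modulo lcm(455, 9) = 4095: x ≡ 3713 (mod 4095).
Verify against each original: 3713 mod 13 = 8, 3713 mod 7 = 3, 3713 mod 5 = 3, 3713 mod 9 = 5.

x ≡ 3713 (mod 4095).


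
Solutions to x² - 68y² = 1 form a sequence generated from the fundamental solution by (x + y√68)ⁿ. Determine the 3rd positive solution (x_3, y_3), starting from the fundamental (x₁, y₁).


Step 1: Find the fundamental solution (x₁, y₁) of x² - 68y² = 1.
  Expand √68 as a continued fraction. a₀ = ⌊√68⌋ = 8; iterate m_{k+1} = d_k·a_k − m_k, d_{k+1} = (68 − m_{k+1}²)/d_k, a_{k+1} = ⌊(a₀ + m_{k+1})/d_{k+1}⌋ (starting m₀ = 0, d₀ = 1), with convergents p_k = a_k·p_{k-1} + p_{k-2}, q_k = a_k·q_{k-1} + q_{k-2} (p₋₁ = 1, q₋₁ = 0):
  k = 0: a₀ = 8; p₀/q₀ = 8/1; p₀² − 68·q₀² = 64 − 68 = -4.
  k = 1: m = 8, d = 4, a = ⌊(8 + 8)/4⌋ = 4; p/q = (4·8 + 1)/(4·1 + 0) = 33/4; p² − 68·q² = 1089 − 1088 = 1.
  The first convergent with p² − 68·q² = 1 gives the fundamental solution (x₁, y₁) = (33, 4).
Step 2: Apply the recurrence (x_{n+1}, y_{n+1}) = (x₁x_n + 68y₁y_n, x₁y_n + y₁x_n) repeatedly.
  From (x_1, y_1) = (33, 4): x_2 = 33·33 + 68·4·4 = 2177; y_2 = 33·4 + 4·33 = 264.
  From (x_2, y_2) = (2177, 264): x_3 = 33·2177 + 68·4·264 = 143649; y_3 = 33·264 + 4·2177 = 17420.
Step 3: Verify x_3² - 68·y_3² = 20635035201 - 20635035200 = 1 (should be 1). ✓

(x_1, y_1) = (33, 4); (x_3, y_3) = (143649, 17420).


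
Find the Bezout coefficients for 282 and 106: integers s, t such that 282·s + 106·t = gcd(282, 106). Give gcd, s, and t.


Euclidean algorithm on (282, 106) — divide until remainder is 0:
  282 = 2 · 106 + 70
  106 = 1 · 70 + 36
  70 = 1 · 36 + 34
  36 = 1 · 34 + 2
  34 = 17 · 2 + 0
gcd(282, 106) = 2.
Track Bezout coefficients alongside the remainders: start with r₀ = 282 = a·1 + b·0 (s = 1, t = 0) and r₁ = 106 = a·0 + b·1 (s = 0, t = 1); each new remainder r_{k+1} = r_{k-1} − q_k·r_k inherits s_{k+1} = s_{k-1} − q_k·s_k, t_{k+1} = t_{k-1} − q_k·t_k, so r_k = a·s_k + b·t_k at every step:
  q = 2: r = 70, s = 1 − 2·0 = 1, t = 0 − 2·1 = -2  (check: 282·1 + 106·(-2) = 70)
  q = 1: r = 36, s = 0 − 1·1 = -1, t = 1 − 1·(-2) = 3  (check: 282·(-1) + 106·3 = 36)
  q = 1: r = 34, s = 1 − 1·(-1) = 2, t = -2 − 1·3 = -5  (check: 282·2 + 106·(-5) = 34)
  q = 1: r = 2, s = -1 − 1·2 = -3, t = 3 − 1·(-5) = 8  (check: 282·(-3) + 106·8 = 2)
The row with r = 2 (the gcd) gives the Bezout coefficients s = -3, t = 8.
Result: 282 · (-3) + 106 · (8) = 2.

gcd(282, 106) = 2; s = -3, t = 8 (check: 282·(-3) + 106·8 = 2).


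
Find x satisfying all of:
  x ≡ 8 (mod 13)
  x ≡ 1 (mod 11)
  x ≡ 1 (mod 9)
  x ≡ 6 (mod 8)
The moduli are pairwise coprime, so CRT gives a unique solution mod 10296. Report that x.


Product of moduli M = 13 · 11 · 9 · 8 = 10296.
Merge one congruence at a time:
  Start: x ≡ 8 (mod 13).
  Combine with x ≡ 1 (mod 11); new modulus lcm = 143.
    Write x = 8 + 13·t and substitute into x ≡ 1 (mod 11): 13·t ≡ 1 − 8 = -7 (mod 11).
    Reduce coefficients mod 11: 2·t ≡ 4 (mod 11).
    The inverse of 2 mod 11 is 6 (since 2·6 = 12 = 1·11 + 1), so t ≡ 6·4 = 24 ≡ 2 (mod 11).
    Then x = 8 + 13·2 = 34, valid modulo lcm(13, 11) = 143: x ≡ 34 (mod 143).
  Combine with x ≡ 1 (mod 9); new modulus lcm = 1287.
    Write x = 34 + 143·t and substitute into x ≡ 1 (mod 9): 143·t ≡ 1 − 34 = -33 (mod 9).
    Reduce coefficients mod 9: 8·t ≡ 3 (mod 9).
    The inverse of 8 mod 9 is 8 (since 8·8 = 64 = 7·9 + 1), so t ≡ 8·3 = 24 ≡ 6 (mod 9).
    Then x = 34 + 143·6 = 892, valid modulo lcm(143, 9) = 1287: x ≡ 892 (mod 1287).
  Combine with x ≡ 6 (mod 8); new modulus lcm = 10296.
    Write x = 892 + 1287·t and substitute into x ≡ 6 (mod 8): 1287·t ≡ 6 − 892 = -886 (mod 8).
    Reduce coefficients mod 8: 7·t ≡ 2 (mod 8).
    The inverse of 7 mod 8 is 7 (since 7·7 = 49 = 6·8 + 1), so t ≡ 7·2 = 14 ≡ 6 (mod 8).
    Then x = 892 + 1287·6 = 8614, valid modulo lcm(1287, 8) = 10296: x ≡ 8614 (mod 10296).
Verify against each original: 8614 mod 13 = 8, 8614 mod 11 = 1, 8614 mod 9 = 1, 8614 mod 8 = 6.

x ≡ 8614 (mod 10296).
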